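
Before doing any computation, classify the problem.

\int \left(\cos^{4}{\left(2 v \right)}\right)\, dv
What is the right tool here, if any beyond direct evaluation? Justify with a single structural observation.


Diagnosis: a trigonometric identity — the even trigonometric power \cos^{4}{\left(2 v \right)} reduces by a double-angle identity before any integration is attempted.


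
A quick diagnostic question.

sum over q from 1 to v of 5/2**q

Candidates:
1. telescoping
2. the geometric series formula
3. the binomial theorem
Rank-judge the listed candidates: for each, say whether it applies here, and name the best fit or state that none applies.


Method: the geometric series formula — consecutive terms stand in a fixed index-free ratio — the geometric sum formula closes it.
- telescoping: writing out consecutive terms as given produces no pairwise cancellation.
- the geometric series formula: applies; the problem has the shape this method handles.
- the binomial theorem — no binomial coefficients pair up with complementary powers here.


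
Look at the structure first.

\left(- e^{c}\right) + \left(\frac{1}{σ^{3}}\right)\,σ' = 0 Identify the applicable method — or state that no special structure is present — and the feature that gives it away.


Best approach: separation of variables — solved for the derivative, the right side splits multiplicatively into a function of each variable alone — divide and integrate each side. An exactness check succeeds on this form as well — separation and the potential function arrive at the same answer, separation more directly.


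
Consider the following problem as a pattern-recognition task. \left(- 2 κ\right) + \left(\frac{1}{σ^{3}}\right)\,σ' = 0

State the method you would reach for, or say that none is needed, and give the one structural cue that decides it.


Method: separation of variables — one side of the product carries the independent variable, the other the unknown — the textbook separation shape. One could also solve this as an exact equation; with each coefficient in its own variable, separating is the same work with fewer steps.


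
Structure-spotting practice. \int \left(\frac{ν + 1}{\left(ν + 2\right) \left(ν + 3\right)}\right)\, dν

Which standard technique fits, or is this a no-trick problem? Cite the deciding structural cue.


Verdict: partial fractions — the bottom factors while the top stays lower-degree — split into simple fractions and integrate piece by piece.


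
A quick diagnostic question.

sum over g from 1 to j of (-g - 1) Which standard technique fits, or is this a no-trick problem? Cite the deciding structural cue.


Verdict: no special technique — no ratio, no shift structure, no binomial pattern: sum the constant-multiple powers of g with known formulas.


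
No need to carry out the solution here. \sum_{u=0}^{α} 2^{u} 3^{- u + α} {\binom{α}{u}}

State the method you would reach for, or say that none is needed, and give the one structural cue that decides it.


Method: the binomial theorem — terms weighting {\binom{α}{u}} against matched powers of 2 and 3 reassemble into (2 + 3)^α by the binomial theorem.


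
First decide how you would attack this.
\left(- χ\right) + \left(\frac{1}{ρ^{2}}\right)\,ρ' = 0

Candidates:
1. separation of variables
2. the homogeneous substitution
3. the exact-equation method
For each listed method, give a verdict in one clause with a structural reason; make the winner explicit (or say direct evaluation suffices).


Best approach: separation of variables — separating collects all ρ-dependence with the derivative and leaves all χ-dependence opposite: variables separate.
- separation of variables — a fit — the right tool for this form.
- the homogeneous substitution: the slope does not depend on the ratio of the variables alone.
- the exact-equation method: any potential here is of the trivial single-variable kind; the exact method earns its name only with genuine cross terms.


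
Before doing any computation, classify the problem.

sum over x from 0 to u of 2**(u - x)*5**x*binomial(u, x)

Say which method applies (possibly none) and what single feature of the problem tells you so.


Method: the binomial theorem — terms weighting binomial(u, x) against matched powers of 5 and 2 reassemble into (5 + 2)^u by the binomial theorem.


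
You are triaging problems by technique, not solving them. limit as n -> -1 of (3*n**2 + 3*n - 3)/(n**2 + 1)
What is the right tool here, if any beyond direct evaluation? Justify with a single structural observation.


Method: no special technique — no denominator vanishes and nothing blows up at -1: direct substitution is the whole computation.


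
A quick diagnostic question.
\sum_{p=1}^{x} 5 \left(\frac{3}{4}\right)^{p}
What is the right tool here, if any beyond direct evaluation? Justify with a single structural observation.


Diagnosis: the geometric series formula — term-over-term division gives \frac{3}{4} every time — index-free ratio, geometric sum formula applies.


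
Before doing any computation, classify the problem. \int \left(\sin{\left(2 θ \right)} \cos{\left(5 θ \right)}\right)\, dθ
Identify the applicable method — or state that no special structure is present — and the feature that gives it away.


Diagnosis: a trigonometric identity — the product \sin{\left(2 θ \right)} \cos{\left(5 θ \right)} converts to a sum of single-frequency sinusoids via the product-to-sum identity.


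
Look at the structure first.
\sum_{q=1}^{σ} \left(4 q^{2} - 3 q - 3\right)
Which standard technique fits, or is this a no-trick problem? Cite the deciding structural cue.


Diagnosis: no special technique — the sum is polynomial through and through; closed forms for each power of q finish it directly.


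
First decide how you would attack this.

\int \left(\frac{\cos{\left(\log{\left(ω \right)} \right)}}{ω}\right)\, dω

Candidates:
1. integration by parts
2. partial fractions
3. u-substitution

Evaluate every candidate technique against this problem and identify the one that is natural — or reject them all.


Verdict: u-substitution — collected, the integrand has one factor that is, up to a constant, the derivative of an inner expression the rest depends on — substitute for that inner expression.
- integration by parts: there is no nonconstant-polynomial-times-kernel split with an exp, sine, cosine (degree-1 argument), or logarithm partner.
- partial fractions — there is no rational-function structure to decompose.
- u-substitution: applicable, and directly so.


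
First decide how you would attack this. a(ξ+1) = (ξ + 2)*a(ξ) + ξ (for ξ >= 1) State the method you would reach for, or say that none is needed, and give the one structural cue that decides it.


Technique: a summation factor — normalize by the running product of ξ + 2: the left side becomes a difference, and differences sum.


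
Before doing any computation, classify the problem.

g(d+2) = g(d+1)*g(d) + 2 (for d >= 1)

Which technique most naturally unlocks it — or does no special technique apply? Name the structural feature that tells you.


Verdict: no special technique — the new term depends nonlinearly on the old ones, which disqualifies every superposition-based technique.


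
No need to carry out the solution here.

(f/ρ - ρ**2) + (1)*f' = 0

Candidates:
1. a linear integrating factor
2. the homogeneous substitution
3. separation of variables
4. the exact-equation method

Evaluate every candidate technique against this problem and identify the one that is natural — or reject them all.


Diagnosis: a linear integrating factor — linear in the unknown with genuine forcing: multiply through by the exponential of the integrated coefficient and the left side closes into one derivative.
- a linear integrating factor — a fit — the right tool for this form.
- the homogeneous substitution: the ratio substitution does not collapse this equation.
- separation of variables — the two dependences are entangled, not a clean product of one-variable pieces.
- the exact-equation method: the mixed-partials test fails on this split — it is not an exact differential as presented.


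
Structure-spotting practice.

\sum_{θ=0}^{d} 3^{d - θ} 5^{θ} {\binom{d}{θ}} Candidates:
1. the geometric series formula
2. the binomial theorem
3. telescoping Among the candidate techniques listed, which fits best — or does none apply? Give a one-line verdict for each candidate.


Verdict: the binomial theorem — terms weighting {\binom{d}{θ}} against matched powers of 5 and 3 reassemble into (5 + 3)^d by the binomial theorem.
- the geometric series formula — there is no constant term-to-term ratio.
- the binomial theorem: a fit — the right tool for this form.
- telescoping: neither a shifted-difference shape nor integer-spaced poles are present.


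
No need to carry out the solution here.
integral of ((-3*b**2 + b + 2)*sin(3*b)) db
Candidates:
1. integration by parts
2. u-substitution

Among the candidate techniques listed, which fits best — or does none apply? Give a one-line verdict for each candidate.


Best approach: integration by parts — differentiate -3*b**2 + b + 2, integrate sin(3*b): each pass lowers the polynomial degree, so parts terminates.
- integration by parts — yes, a natural case for it.
- u-substitution — no subexpression of the integrand serves as a whole-integral substitution inner — individual terms may offer their own, but none carries its derivative as a factor of the full integrand; a working change of variable would have to be constructed from outside the expression.


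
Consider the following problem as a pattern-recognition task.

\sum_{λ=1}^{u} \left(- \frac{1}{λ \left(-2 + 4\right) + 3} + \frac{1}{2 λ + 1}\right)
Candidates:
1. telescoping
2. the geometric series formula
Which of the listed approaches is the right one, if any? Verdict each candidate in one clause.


Diagnosis: telescoping — the piece each term subtracts is \frac{1}{2 λ + 1} advanced by one index, and it reappears with a plus sign leading the following term — the sum collapses to its boundary terms.
- telescoping: applicable, and directly so.
- the geometric series formula — no single multiplier carries one term to the next throughout the sum.


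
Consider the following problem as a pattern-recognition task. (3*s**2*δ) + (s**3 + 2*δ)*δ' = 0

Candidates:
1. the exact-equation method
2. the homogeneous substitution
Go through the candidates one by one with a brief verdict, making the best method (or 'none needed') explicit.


Verdict: the exact-equation method — 3*s**2*δ and s**3 + 2*δ pass the exactness check on the nose, so no integrating factor in s or δ is needed at all.
- the exact-equation method — applicable, and directly so.
- the homogeneous substitution — the slope changes under joint rescaling, failing the degree-zero test.


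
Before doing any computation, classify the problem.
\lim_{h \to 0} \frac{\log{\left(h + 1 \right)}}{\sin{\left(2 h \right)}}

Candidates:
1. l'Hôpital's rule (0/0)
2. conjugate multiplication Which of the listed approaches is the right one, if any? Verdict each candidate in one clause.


Technique: l'Hôpital's rule (0/0) — substituting 0 gives 0 over 0; differentiate top and bottom once and re-evaluate. Expanding numerator and denominator to first order gives the same value — the rule automates exactly that.
- l'Hôpital's rule (0/0): applies; the problem has the shape this method handles.
- conjugate multiplication — no divergent radical difference is present for a conjugate pair to cancel.


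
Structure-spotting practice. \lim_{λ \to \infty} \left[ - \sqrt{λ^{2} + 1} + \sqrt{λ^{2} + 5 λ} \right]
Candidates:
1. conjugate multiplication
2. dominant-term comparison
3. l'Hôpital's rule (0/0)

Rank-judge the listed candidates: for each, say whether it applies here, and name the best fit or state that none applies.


Verdict: conjugate multiplication — both pieces blow up but their difference is finite; the conjugate trick rationalizes \sqrt{λ^{2} + 5 λ} - \sqrt{λ^{2} + 1}.
- conjugate multiplication — yes — fits the structure here.
- dominant-term comparison: no dominant-degree comparison decides it.
- l'Hôpital's rule (0/0) — no quotient structure at all: the clash is ∞ minus ∞, which rationalizing converts into a tractable ratio.


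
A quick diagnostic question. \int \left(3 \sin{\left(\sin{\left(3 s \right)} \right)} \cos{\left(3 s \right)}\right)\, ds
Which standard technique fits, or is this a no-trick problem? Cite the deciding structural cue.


Technique: u-substitution — collected, the integrand has one factor that is, up to a constant, the derivative of an inner expression the rest depends on — substitute for that inner expression.


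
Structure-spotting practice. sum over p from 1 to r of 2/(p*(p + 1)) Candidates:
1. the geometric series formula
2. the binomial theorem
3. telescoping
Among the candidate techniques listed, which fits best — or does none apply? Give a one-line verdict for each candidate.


Diagnosis: telescoping — poles of 2/(p*(p + 1)) differ by an integer, the telltale of a telescoping partial-fraction sum.
- the geometric series formula: the term-to-term ratio drifts with the index — the one thing the geometric formula cannot absorb.
- the binomial theorem: the terms lack the binomial-coefficient-weighted complementary-power pattern of an expansion.
- telescoping: yes, a natural case for it.


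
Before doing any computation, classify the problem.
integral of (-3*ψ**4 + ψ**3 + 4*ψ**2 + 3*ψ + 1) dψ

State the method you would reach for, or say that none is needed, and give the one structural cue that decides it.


Diagnosis: no special technique — scan for structure and find none: constant multiples of powers of ψ, integrate directly.


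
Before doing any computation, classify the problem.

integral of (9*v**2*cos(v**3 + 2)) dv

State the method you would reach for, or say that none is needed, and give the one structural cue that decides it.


Verdict: u-substitution — structure check: outer function, inner expression v**3 + 2, inner derivative as a factor — the classic u = v**3 + 2 pattern.


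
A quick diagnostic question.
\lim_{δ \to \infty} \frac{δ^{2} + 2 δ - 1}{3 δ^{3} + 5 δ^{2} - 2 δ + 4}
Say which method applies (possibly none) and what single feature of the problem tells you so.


Method: dominant-term comparison — divide through by the highest power of δ; every lower-order term dies and the dominant terms decide the limit. Viewed as a single quotient this is an ∞/∞ form — an at-infinity application of l'Hôpital's rule would also resolve it; comparing leading growth reads the answer without differentiating.


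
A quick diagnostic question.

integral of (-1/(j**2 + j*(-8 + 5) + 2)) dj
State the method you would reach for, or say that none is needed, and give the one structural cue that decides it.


Technique: partial fractions — with (j**2 + j*(-8 + 5) + 2) factorable and the degree on top strictly smaller, simple-fraction decomposition is immediate.


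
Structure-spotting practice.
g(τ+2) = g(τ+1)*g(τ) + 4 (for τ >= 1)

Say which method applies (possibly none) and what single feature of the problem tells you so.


Diagnosis: no special technique — each new value is a nonlinear function of earlier ones — scaling arguments and superposition both fail.


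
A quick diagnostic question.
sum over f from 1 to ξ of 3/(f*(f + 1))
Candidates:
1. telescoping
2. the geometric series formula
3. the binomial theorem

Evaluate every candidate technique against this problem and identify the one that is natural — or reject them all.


Diagnosis: telescoping — 3/(f*(f + 1)) hides a difference of shifted reciprocals — decompose it and the middle of the sum vanishes.
- telescoping — applicable, and directly so.
- the geometric series formula — the term-to-term ratio drifts with the index — the one thing the geometric formula cannot absorb.
- the binomial theorem — there is no sum-raised-to-a-power identity hiding in these terms.


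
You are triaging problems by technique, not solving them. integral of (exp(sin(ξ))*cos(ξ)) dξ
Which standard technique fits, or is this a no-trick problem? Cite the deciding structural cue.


Verdict: u-substitution — spotting that cos(ξ) is a constant multiple of the derivative of sin(ξ) is the key observation — substitute u = sin(ξ) and the integral becomes one-dimensional in u.


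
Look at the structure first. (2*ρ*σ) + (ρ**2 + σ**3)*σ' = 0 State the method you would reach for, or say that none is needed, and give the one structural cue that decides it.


Verdict: the exact-equation method — this form is already the differential of something: the matching mixed partials of 2*ρ*σ and ρ**2 + σ**3 prove it.


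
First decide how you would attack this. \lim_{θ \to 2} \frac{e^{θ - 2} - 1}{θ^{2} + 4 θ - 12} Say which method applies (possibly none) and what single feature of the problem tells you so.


Diagnosis: l'Hôpital's rule (0/0) — substituting 2 gives 0 over 0; differentiate top and bottom once and re-evaluate. The standard small-argument limits would also carry it; the rule is the systematic route.


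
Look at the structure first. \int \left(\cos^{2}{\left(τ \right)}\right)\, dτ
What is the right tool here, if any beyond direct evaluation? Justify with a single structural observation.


Technique: a trigonometric identity — an even power like \cos^{2}{\left(τ \right)} flattens under the half-angle identity into first-degree cosines you can integrate directly.


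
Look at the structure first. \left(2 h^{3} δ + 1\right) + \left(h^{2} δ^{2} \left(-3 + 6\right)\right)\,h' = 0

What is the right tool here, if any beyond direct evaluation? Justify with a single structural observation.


Technique: the exact-equation method — equality of cross partials is the green light — assemble the potential function term by term.


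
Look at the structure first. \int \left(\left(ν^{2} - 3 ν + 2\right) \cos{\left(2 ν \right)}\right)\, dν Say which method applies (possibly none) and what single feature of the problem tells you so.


Technique: integration by parts — differentiate ν^{2} - 3 ν + 2, integrate \cos{\left(2 ν \right)}: each pass lowers the polynomial degree, so parts terminates.


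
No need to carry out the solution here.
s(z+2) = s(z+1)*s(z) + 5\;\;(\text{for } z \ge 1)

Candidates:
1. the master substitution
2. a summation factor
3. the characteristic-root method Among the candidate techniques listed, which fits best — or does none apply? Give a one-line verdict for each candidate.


Diagnosis: no special technique — a nonlinear dependence on earlier terms breaks linearity, and with it every superposition-based closed form.
- the master substitution — the recursive argument is a shift of the index, not a fixed fraction of it.
- a summation factor: no summation factor applies — the rule is not linear in the sequence values.
- the characteristic-root method — the recursion is nonlinear in the sequence values, so no linear-modes ansatz applies.


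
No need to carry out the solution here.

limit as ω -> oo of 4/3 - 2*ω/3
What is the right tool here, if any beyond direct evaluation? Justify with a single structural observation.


Method: dominant-term comparison — at large ω only the top-degree terms survive; compare the leading terms and the limit falls out. Viewed as a single quotient this is an ∞/∞ form — an at-infinity application of l'Hôpital's rule would also resolve it; comparing leading growth reads the answer without differentiating.


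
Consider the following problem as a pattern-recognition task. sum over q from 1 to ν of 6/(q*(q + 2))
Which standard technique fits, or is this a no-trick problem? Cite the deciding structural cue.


Diagnosis: telescoping — the denominator's roots in 6/(q*(q + 2)) sit an integer apart: decomposition produces a self-cancelling chain.


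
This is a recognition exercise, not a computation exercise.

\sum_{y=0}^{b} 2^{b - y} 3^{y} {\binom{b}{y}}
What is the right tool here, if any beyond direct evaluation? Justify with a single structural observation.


Best approach: the binomial theorem — the summand is term y of a binomial expansion in 3 and 2; the whole sum is a single power.


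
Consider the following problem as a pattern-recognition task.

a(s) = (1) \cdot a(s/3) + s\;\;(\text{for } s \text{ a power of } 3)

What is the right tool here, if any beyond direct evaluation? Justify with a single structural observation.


Verdict: the master substitution — the argument contracts 3-fold per step: reindex s exponentially and solve the linear recurrence in the new index.


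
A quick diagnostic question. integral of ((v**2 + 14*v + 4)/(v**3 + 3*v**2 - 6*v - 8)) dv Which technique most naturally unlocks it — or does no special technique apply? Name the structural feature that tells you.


Diagnosis: partial fractions — the bottom factors while the top stays lower-degree — split into simple fractions and integrate piece by piece.


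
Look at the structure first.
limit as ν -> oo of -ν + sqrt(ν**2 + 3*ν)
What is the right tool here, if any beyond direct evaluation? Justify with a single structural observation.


Technique: conjugate multiplication — an infinity-minus-infinity difference with a surviving radical — multiply by the conjugate to cancel the divergence.


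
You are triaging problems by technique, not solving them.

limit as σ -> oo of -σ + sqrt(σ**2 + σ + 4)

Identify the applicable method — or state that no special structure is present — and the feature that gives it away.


Best approach: conjugate multiplication — an infinity-minus-infinity difference with a surviving radical — multiply by the conjugate to cancel the divergence.


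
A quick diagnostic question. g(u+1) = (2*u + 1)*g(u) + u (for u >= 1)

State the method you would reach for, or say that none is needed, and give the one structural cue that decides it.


Technique: a summation factor — because the multiplier 2*u + 1 is index-dependent, divide through by its running product and sum the resulting differences.


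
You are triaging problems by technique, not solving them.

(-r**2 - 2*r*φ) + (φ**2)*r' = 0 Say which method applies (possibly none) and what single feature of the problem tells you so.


Best approach: the homogeneous substitution — the slope is degree-zero homogeneous: the ratio substitution v = r/φ collapses it. Rearranged, this also fits the Bernoulli template directly; the homogeneous substitution reads the structure without the rearrangement.


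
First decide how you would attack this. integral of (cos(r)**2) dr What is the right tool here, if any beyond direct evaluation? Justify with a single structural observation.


Technique: a trigonometric identity — cos(r)**2 calls for power reduction: rewrite via double angles before any antiderivative is attempted.


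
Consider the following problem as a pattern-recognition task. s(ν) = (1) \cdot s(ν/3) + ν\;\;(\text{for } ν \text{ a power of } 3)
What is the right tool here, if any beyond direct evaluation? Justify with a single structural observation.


Verdict: the master substitution — the argument shrinks by the factor 3, so measure the index on a logarithmic scale and the recursion becomes a shift.


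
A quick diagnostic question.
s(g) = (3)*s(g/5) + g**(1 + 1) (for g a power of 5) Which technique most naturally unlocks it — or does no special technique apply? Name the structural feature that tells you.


Verdict: the master substitution — a divide-and-conquer shape: argument g/5, so change variables with g = 5^m and solve the linear version.


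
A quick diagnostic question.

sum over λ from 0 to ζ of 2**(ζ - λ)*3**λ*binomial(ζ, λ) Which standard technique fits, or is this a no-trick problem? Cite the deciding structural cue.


Method: the binomial theorem — terms weighting binomial(ζ, λ) against matched powers of 3 and 2 reassemble into (3 + 2)^ζ by the binomial theorem.


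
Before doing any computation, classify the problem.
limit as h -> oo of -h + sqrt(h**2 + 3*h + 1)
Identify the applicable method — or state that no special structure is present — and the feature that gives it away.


Method: conjugate multiplication — the ∞ − ∞ radical form is the exact trigger for the conjugate maneuver.


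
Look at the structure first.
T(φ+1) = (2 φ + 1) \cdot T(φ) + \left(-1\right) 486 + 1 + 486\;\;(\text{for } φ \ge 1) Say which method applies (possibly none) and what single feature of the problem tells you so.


Verdict: a summation factor — because the multiplier 2 φ + 1 is index-dependent, divide through by its running product and sum the resulting differences.


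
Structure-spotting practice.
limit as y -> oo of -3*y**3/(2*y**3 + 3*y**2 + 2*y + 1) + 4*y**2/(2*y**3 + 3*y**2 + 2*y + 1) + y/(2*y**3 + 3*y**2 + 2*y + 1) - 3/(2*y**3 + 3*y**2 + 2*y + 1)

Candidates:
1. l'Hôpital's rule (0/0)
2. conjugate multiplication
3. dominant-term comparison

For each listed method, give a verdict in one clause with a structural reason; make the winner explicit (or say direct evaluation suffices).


Verdict: dominant-term comparison — at large y only the top-degree terms survive; compare the leading terms and the limit falls out.
- l'Hôpital's rule (0/0) — as a single quotient the expression runs to ∞/∞ at the limit point — an at-infinity form of the rule would apply, though the leading-growth comparison is the direct reading.
- conjugate multiplication: no divergent radical difference is present for a conjugate pair to cancel.
- dominant-term comparison: yes, a natural case for it.


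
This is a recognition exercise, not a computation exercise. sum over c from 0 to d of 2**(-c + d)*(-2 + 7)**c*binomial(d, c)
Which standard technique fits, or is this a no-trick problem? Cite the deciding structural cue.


Technique: the binomial theorem — binomial(d, c) weighting matched powers of (-2 + 7) and 2 is the expanded form of ((-2 + 7) + 2)^d — fold it back up.


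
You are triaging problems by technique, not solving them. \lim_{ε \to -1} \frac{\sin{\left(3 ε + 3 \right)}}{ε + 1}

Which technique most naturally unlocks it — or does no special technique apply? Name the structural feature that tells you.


Diagnosis: l'Hôpital's rule (0/0) — substituting -1 gives 0 over 0; differentiate top and bottom once and re-evaluate. Expanding numerator and denominator to first order gives the same value — the rule automates exactly that.


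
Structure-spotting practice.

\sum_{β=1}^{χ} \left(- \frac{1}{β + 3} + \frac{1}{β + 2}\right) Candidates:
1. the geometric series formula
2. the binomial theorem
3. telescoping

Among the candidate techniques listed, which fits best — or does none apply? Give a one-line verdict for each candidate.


Diagnosis: telescoping — spot the paired structure — each term adds \frac{1}{β + 2} and subtracts its successor value, which the next term restores: the definition of a telescoping chain.
- the geometric series formula: the term-to-term ratio drifts with the index — the one thing the geometric formula cannot absorb.
- the binomial theorem: the terms lack the binomial-coefficient-weighted complementary-power pattern of an expansion.
- telescoping: applies; the problem has the shape this method handles.


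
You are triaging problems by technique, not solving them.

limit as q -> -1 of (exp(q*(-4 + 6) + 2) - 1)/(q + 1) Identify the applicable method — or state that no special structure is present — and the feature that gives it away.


Diagnosis: l'Hôpital's rule (0/0) — both numerator and denominator vanish at -1: the genuine 0/0 indeterminate that l'Hôpital exists for. A first-order expansion at the point is an equally standard path; the rule packages it.


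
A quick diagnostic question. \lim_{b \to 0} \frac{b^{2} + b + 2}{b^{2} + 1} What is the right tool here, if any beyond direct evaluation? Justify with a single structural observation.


Technique: no special technique — no denominator vanishes and nothing blows up at 0: direct substitution is the whole computation.


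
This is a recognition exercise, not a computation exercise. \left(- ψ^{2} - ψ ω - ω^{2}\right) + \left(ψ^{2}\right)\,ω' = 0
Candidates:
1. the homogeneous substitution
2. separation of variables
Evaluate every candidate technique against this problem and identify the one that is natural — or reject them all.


Technique: the homogeneous substitution — scaling ψ and ω together leaves the slope fixed — it depends only on ω/ψ, so substitute the ratio.
- the homogeneous substitution — applies; the problem has the shape this method handles.
- separation of variables — the two dependences do not factor apart.


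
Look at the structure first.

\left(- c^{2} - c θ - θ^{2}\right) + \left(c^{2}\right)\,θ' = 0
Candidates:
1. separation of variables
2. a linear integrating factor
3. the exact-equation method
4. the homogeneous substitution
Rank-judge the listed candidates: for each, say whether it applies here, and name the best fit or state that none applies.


Method: the homogeneous substitution — scaling c and θ together leaves the slope fixed — it depends only on θ/c, so substitute the ratio.
- separation of variables: the two dependences do not factor apart.
- a linear integrating factor — a nonlinear term in the unknown puts this outside the integrating-factor template.
- the exact-equation method — the mixed-partials test fails on this split — it is not an exact differential as presented.
- the homogeneous substitution — yes, a natural case for it.


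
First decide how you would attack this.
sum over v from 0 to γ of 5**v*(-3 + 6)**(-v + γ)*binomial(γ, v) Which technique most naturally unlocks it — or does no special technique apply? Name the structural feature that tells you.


Diagnosis: the binomial theorem — terms weighting binomial(γ, v) against matched powers of 5 and (-3 + 6) reassemble into (5 + (-3 + 6))^γ by the binomial theorem.


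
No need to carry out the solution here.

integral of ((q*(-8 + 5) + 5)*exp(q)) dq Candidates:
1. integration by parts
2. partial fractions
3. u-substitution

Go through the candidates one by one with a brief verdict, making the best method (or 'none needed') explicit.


Verdict: integration by parts — a polynomial (q*(-8 + 5) + 5) against the kernel exp(q) is the signature bounded-ladder case for integration by parts.
- integration by parts: a fit — the right tool for this form.
- partial fractions: there is no rational-function structure to decompose.
- u-substitution: no subexpression of the integrand pairs with its own derivative as a factor — individual terms may offer their own substitutions, but any change of variable covering the whole integral would have to be constructed from outside the expression.


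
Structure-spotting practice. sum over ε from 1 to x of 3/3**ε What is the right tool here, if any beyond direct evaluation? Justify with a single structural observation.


Best approach: the geometric series formula — consecutive terms stand in a fixed index-free ratio — the geometric sum formula closes it.


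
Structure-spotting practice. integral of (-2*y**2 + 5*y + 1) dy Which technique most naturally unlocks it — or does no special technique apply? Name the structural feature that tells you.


Verdict: no special technique — the integrand is a sum of constant multiples of powers of y — integrate term by term.


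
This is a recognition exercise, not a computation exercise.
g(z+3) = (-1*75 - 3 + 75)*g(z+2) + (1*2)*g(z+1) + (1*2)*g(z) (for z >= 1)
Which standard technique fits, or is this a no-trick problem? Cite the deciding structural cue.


Technique: the characteristic-root method — constant coefficients and linearity mean the ansatz r^z reduces it to solving the characteristic polynomial.


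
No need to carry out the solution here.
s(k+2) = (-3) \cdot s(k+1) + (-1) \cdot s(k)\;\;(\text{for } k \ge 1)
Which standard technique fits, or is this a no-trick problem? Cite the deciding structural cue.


Best approach: the characteristic-root method — no index-dependence in the weights and nothing inhomogeneous: classic characteristic-equation setup.


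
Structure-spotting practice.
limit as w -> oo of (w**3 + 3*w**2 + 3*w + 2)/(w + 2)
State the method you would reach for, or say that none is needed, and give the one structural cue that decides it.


Verdict: dominant-term comparison — growth-rate triage: the leading powers of w decide the limit, everything else is noise. Viewed as a single quotient this is an ∞/∞ form — an at-infinity application of l'Hôpital's rule would also resolve it; comparing leading growth reads the answer without differentiating.


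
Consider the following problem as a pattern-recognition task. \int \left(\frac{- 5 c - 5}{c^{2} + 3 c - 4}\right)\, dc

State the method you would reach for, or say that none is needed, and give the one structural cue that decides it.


Method: partial fractions — the bottom factors while the top stays lower-degree — split into simple fractions and integrate piece by piece.


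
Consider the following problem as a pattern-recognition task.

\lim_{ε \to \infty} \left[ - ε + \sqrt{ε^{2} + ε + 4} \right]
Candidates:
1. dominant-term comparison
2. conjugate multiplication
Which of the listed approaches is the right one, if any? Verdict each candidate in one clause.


Technique: conjugate multiplication — neither \sqrt{ε^{2} + ε + 4} nor ε converges alone, so rewrite their difference as a conjugate-rationalized quotient first.
- dominant-term comparison: this limit is not decided by comparing polynomial growth at infinity.
- conjugate multiplication — yes — fits the structure here.


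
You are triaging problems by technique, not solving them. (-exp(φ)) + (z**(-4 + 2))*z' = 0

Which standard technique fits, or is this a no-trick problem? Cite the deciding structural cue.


Technique: separation of variables — all dependence on the two variables factors apart, the defining separable shape. The cross-partial test also passes here (vacuously, each side single-variable); the potential-function route would work, separation is simply more immediate.


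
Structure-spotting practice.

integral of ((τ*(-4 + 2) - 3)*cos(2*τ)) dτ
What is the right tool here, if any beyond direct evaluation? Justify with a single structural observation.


Technique: integration by parts — (τ*(-4 + 2) - 3) dies after finitely many derivatives while cos(2*τ) cycles under integration — the tabular/parts setup.


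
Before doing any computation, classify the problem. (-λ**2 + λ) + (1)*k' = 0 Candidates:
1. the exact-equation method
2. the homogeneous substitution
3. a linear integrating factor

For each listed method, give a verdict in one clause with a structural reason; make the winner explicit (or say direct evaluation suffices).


Diagnosis: no special technique — with k absent the equation is not coupled at all: direct integration in λ.
- the exact-equation method — with the unknown absent from both coefficients, the cross-partial test holds emptily — nothing for the exact method to work on.
- the homogeneous substitution — the slope changes under joint rescaling, failing the degree-zero test.
- a linear integrating factor — the linear template holds only trivially here (the unknown is absent, so the coefficient is zero) — the method is not the natural label.


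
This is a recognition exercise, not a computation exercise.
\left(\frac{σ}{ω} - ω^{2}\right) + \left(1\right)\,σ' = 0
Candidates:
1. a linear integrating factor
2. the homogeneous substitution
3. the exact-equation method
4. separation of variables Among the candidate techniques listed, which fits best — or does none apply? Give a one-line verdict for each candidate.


Verdict: a linear integrating factor — linear in the unknown with genuine forcing: multiply through by the exponential of the integrated coefficient and the left side closes into one derivative.
- a linear integrating factor — yes — fits the structure here.
- the homogeneous substitution: the slope does not depend on the ratio of the variables alone.
- the exact-equation method — exactness fails on the nose — the mixed partials do not match.
- separation of variables — the two dependences do not factor apart.


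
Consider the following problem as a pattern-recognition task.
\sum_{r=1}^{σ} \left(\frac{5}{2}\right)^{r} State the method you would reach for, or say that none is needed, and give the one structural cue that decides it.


Method: the geometric series formula — the ratio of consecutive terms is the constant \frac{5}{2}, independent of the index — a geometric sum.


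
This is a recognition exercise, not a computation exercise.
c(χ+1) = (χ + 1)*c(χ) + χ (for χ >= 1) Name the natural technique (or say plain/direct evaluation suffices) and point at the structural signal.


Verdict: a summation factor — rescale the sequence by the product of the weights χ + 1 so far — the recurrence collapses to a plain running sum.


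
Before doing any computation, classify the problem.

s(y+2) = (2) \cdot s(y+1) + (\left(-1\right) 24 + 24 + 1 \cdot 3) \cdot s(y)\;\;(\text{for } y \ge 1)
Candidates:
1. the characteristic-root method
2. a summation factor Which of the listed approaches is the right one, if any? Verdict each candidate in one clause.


Verdict: the characteristic-root method — no index-dependence in the weights and nothing inhomogeneous: classic characteristic-equation setup.
- the characteristic-root method: applies; the problem has the shape this method handles.
- a summation factor: the recurrence reaches back more than one step, outside the first-order family a summation factor normalizes.


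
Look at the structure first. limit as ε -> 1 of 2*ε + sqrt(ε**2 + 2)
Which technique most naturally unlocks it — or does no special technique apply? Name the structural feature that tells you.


Method: no special technique — no denominator vanishes and nothing blows up at 1: direct substitution is the whole computation.


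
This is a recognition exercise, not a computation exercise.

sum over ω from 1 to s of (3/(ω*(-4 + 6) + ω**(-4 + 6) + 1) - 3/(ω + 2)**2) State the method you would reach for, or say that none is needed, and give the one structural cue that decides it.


Technique: telescoping — the summand is 3/(ω*(-4 + 6) + ω**(-4 + 6) + 1) minus the same expression shifted by one, so consecutive terms cancel in pairs.


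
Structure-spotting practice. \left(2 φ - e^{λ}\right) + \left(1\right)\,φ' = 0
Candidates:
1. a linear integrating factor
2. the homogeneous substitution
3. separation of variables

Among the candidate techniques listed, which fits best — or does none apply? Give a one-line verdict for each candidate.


Technique: a linear integrating factor — linear in the unknown with genuine forcing: multiply through by the exponential of the integrated coefficient and the left side closes into one derivative.
- a linear integrating factor: applies; the problem has the shape this method handles.
- the homogeneous substitution: the ratio of the variables does not determine the slope.
- separation of variables: the two dependences are entangled, not a clean product of one-variable pieces.


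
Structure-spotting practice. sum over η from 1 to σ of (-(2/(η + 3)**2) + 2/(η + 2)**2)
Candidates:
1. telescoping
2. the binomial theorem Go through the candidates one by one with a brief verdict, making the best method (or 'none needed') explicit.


Technique: telescoping — the generic term is a one-step difference of 2/(η + 2)**2, so partial sums shortcut to endpoint evaluation.
- telescoping — applies; the problem has the shape this method handles.
- the binomial theorem: no binomial coefficients pair up with complementary powers here.
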